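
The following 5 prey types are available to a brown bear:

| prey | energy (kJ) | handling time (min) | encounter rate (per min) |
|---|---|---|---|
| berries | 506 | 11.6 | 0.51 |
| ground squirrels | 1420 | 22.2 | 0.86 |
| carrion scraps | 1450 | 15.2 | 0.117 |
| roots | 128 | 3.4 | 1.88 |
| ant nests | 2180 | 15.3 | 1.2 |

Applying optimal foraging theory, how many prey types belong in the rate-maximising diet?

1

Profitabilities (E/h, kJ/min): ant nests 142, carrion scraps 95.4, ground squirrels 64, berries 43.6, roots 37.6. Add prey in this order while the next type's profitability exceeds the intake rate on those already taken.
Rate on top 1: 135.1. carrion scraps: 95.4 < 135.1 → exclude; stop.
Optimal diet: ant nests — 1 of 5 types.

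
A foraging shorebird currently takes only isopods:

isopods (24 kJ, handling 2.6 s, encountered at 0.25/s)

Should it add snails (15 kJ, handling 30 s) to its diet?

Current rate: (0.25×24)/(1 + 0.25×2.6) = 3.636 kJ/s.
Profitability of snails: 15/30 = 0.5 kJ/s.
0.5 < 3.636, so adding snails would lower the average — exclude it.

No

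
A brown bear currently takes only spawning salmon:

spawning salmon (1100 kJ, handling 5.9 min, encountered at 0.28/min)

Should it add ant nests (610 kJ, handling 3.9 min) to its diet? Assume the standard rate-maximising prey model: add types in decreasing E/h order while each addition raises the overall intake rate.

Yes

Current rate: (0.28×1100)/(1 + 0.28×5.9) = 116.1 kJ/min.
ant nests: E/h = 610/3.9 = 156.4 kJ/min.
156.4 > 116.1, so adding ant nests raises the average — include it.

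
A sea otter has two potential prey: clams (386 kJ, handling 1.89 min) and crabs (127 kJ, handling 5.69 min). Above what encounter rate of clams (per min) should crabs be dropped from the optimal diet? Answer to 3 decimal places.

0.065 per min

At the threshold, the rate on clams alone equals the profitability of crabs: λ·386/(1 + λ·1.89) = 127/5.69 = 22.32.
Rearranging, λ(386 − 22.32×1.89) = 22.32, so λ = 22.32/343.8 = 0.06492 per min.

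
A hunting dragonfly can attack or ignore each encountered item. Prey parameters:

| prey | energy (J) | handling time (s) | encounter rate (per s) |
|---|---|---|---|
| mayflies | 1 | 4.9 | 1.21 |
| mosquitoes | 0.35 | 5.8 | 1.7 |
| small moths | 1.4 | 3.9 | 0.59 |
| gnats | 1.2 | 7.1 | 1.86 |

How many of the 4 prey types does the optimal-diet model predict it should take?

Rank by E/h (J/s): small moths 0.359, mayflies 0.204, gnats 0.169, mosquitoes 0.0603. Include each in turn until the next type's E/h falls below the running intake rate.
Rate on top 1: 0.2502. mayflies: 0.204 < 0.2502 → exclude; stop.
Optimal diet: small moths — 1 of 4 types.

1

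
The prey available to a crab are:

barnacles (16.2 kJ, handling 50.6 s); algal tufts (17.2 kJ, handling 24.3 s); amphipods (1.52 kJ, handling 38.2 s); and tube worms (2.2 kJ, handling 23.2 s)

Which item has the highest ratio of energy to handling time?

algal tufts

In descending order of E/h:
algal tufts: 17.2/24.3 = 0.708 kJ/s
barnacles: 16.2/50.6 = 0.32 kJ/s
tube worms: 2.2/23.2 = 0.0948 kJ/s
amphipods: 1.52/38.2 = 0.0398 kJ/s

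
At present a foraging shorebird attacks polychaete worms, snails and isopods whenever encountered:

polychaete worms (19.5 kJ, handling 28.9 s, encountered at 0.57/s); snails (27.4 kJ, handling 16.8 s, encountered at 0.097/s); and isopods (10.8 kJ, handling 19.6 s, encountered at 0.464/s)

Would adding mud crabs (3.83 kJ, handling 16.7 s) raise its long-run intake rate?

On polychaete worms, snails and isopods alone, R = ΣλE/(1+Σλh) = 18.78/28.2 = 0.6662 kJ/s.
Profitability of mud crabs: 3.83/16.7 = 0.2293 kJ/s.
Since 0.2293 < R, time spent handling mud crabs is better spent searching.

No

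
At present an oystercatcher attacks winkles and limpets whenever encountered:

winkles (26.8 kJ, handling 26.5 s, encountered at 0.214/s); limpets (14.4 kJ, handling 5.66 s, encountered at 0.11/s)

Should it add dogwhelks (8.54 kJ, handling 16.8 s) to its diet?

No

Intake rate on the current diet: R = (0.214×26.8 + 0.11×14.4) / (1 + 0.214×26.5 + 0.11×5.66) = 7.319/7.294 = 1.004 kJ/s.
dogwhelks: E/h = 8.54/16.8 = 0.5083 kJ/s.
0.5083 < 1.004, so adding dogwhelks would lower the average — exclude it.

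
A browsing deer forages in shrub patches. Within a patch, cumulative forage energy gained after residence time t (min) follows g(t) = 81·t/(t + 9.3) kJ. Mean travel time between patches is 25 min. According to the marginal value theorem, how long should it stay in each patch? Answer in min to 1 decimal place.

15.2 min

Maximise g(t)/(T+t): set derivative to zero → g'(t)(T+t) = g(t).
g'(t) = 81·9.3/(t + 9.3)². Setting 81·9.3/(t+9.3)² = 81t/[(t+9.3)(25+t)] gives 9.3(25+t) = t(t+9.3), so t² = 9.3×25 = 232.5.
t* = √232.5 = 15.25 min.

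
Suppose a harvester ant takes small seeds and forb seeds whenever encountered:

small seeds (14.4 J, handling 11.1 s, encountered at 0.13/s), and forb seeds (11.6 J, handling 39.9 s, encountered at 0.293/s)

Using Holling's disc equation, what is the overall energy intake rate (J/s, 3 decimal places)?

Energy encountered per unit search time: 0.13×14.4 + 0.293×11.6 = 5.271 J/s.
Handling time per unit search time: 0.13×11.1 + 0.293×39.9 = 13.13.
Rate = 5.271/(1 + 13.13) = 0.3729 J/s.

0.373 J/s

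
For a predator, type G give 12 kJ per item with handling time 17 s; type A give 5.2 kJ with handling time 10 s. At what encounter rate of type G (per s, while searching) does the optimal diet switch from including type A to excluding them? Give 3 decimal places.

0.165 per s

The zero-one rule: include type A iff E₂/h₂ > λE₁/(1+λh₁). Equality gives the switch point.
λE₁h₂ = E₂ + λE₂h₁ ⇒ λ = E₂/(E₁h₂ − E₂h₁) = 5.2/(120 − 88.4) = 0.1646 per s.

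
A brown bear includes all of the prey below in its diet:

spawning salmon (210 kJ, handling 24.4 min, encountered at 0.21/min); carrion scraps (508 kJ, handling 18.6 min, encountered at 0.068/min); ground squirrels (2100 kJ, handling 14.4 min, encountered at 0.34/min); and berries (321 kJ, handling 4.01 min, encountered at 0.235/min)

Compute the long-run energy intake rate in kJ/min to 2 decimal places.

65.63 kJ/min

Energy encountered per unit search time: 0.21×210 + 0.068×508 + 0.34×2100 + 0.235×321 = 868.1 kJ/min.
Handling time per unit search time: 0.21×24.4 + 0.068×18.6 + 0.34×14.4 + 0.235×4.01 = 12.23.
Rate = 868.1/(1 + 12.23) = 65.63 kJ/min.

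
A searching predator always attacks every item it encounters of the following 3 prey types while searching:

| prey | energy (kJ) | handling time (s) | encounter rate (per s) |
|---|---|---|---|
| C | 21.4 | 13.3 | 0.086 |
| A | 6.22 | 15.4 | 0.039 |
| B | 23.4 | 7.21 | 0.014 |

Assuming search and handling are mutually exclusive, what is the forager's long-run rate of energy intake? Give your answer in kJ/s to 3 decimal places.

R = Σλ_iE_i / (1 + Σλ_ih_i)
Numerator: 0.086×21.4 + 0.039×6.22 + 0.014×23.4 = 2.411
Denominator: 1 + 0.086×13.3 + 0.039×15.4 + 0.014×7.21 = 2.845
R = 2.411/2.845 = 0.8472 kJ/s

0.847 kJ/s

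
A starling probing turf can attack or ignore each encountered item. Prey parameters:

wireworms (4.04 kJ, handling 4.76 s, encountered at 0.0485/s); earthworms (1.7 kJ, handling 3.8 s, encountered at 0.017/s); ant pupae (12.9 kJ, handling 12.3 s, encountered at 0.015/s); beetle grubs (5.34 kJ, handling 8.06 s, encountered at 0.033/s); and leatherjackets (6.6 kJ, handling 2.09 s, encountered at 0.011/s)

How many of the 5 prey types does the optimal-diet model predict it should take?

5

Profitabilities (E/h, kJ/s): leatherjackets 3.16, ant pupae 1.05, wireworms 0.849, beetle grubs 0.663, earthworms 0.447. Add prey in this order while the next type's profitability exceeds the intake rate on those already taken.
Rate on top 1: 0.07097. ant pupae: 1.05 > 0.07097 → include.
Rate on top 2: 0.2204. wireworms: 0.849 > 0.2204 → include.
Rate on top 3: 0.3212. beetle grubs: 0.663 > 0.3212 → include.
Rate on top 4: 0.3745. earthworms: 0.447 > 0.3745 → include.
Optimal diet: leatherjackets, ant pupae, wireworms, beetle grubs, earthworms — 5 of 5 types.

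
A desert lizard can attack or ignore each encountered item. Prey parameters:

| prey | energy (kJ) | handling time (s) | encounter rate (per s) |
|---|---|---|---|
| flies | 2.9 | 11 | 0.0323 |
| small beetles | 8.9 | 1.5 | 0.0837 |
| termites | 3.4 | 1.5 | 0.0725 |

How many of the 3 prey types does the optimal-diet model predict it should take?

Profitabilities (E/h, kJ/s): small beetles 5.93, termites 2.27, flies 0.264. Add prey in this order while the next type's profitability exceeds the intake rate on those already taken.
Rate on top 1: 0.6618. termites: 2.27 > 0.6618 → include.
Rate on top 2: 0.8032. flies: 0.264 < 0.8032 → exclude; stop.
Optimal diet: small beetles, termites — 2 of 3 types.

2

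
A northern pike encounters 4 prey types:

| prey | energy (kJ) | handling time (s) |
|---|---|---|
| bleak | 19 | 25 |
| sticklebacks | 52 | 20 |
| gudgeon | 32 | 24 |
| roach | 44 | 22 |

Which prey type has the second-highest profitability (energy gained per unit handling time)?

roach

Profitability E/h (kJ/s): bleak = 19/25 = 0.76, sticklebacks = 52/20 = 2.6, gudgeon = 32/24 = 1.33, roach = 44/22 = 2.
Ranked: sticklebacks > roach > gudgeon > bleak.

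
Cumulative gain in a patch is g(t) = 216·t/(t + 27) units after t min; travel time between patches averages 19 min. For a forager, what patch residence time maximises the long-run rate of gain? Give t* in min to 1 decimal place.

22.6 min

Maximise g(t)/(T+t): set derivative to zero → g'(t)(T+t) = g(t).
g'(t) = 216·27/(t + 27)². Setting 216·27/(t+27)² = 216t/[(t+27)(19+t)] gives 27(19+t) = t(t+27), so t² = 27×19 = 513.
t* = √513 = 22.65 min.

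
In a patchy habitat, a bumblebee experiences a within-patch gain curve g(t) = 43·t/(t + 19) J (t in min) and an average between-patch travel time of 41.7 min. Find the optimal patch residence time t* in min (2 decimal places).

28.15 min

Optimal t* satisfies g'(t*) = g(t*)/(T + t*).
g'(t) = 43·19/(t + 19)². Setting 43·19/(t+19)² = 43t/[(t+19)(41.7+t)] gives 19(41.7+t) = t(t+19), so t² = 19×41.7 = 792.3.
t* = √792.3 = 28.15 min.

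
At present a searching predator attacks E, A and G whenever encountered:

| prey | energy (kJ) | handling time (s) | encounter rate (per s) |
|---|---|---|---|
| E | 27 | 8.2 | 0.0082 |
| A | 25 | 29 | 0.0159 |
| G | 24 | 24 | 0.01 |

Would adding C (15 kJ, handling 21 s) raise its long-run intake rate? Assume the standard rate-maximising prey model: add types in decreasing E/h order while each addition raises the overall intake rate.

Intake rate on the current diet: R = (0.0082×27 + 0.0159×25 + 0.01×24) / (1 + 0.0082×8.2 + 0.0159×29 + 0.01×24) = 0.8589/1.768 = 0.4857 kJ/s.
C: E/h = 15/21 = 0.7143 kJ/s.
0.7143 > 0.4857, so adding C raises the average — include it.

Yes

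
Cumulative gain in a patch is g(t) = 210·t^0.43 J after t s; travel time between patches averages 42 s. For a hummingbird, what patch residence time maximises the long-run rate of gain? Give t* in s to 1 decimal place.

31.7 s

By the marginal value theorem, leave when the instantaneous gain rate g'(t) equals the habitat-wide average g(t)/(T + t).
g'(t) = 0.43·210·t^-0.57. Setting 0.43·210·t^-0.57 = 210·t^0.43/(42+t) gives 0.43(42+t) = t, so 0.57·t = 0.43×42.
t* = 0.43×42/0.57 = 31.68 s.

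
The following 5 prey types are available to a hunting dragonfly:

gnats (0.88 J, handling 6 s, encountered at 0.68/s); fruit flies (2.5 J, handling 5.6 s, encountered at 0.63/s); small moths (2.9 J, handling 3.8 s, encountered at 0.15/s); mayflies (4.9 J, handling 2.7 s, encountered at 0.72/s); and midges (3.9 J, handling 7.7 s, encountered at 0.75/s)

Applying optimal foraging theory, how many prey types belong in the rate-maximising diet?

1

E/h in descending order: mayflies 1.81, small moths 0.763, midges 0.506, fruit flies 0.446, gnats 0.147 J/s. The optimal diet is the largest prefix of this list for which every included type satisfies E_i/h_i > R on the types above it.
Rate on top 1: 1.198. small moths: 0.763 < 1.198 → exclude; stop.
Optimal diet: mayflies — 1 of 5 types.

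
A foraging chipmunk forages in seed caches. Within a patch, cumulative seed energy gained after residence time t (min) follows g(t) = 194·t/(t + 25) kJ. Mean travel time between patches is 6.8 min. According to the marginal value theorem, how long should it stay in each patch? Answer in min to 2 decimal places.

13.04 min

Optimal t* satisfies g'(t*) = g(t*)/(T + t*).
g'(t) = 194·25/(t + 25)². Setting 194·25/(t+25)² = 194t/[(t+25)(6.8+t)] gives 25(6.8+t) = t(t+25), so t² = 25×6.8 = 170.
t* = √170 = 13.04 min.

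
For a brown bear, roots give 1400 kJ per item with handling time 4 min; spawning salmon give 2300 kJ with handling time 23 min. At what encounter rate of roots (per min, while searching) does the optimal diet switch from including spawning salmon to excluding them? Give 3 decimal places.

0.100 per min

Drop spawning salmon once their profitability E₂/h₂ falls below the rate achievable on roots alone: E₂/h₂ = λE₁/(1 + λh₁).
Solve for λ: λE₁h₂ = E₂(1 + λh₁) → λ(E₁h₂ − E₂h₁) = E₂ → λ = E₂/(E₁h₂ − E₂h₁).
λ = 2300/(1400×23 − 2300×4) = 2300/2.3e+04 = 0.1 per min.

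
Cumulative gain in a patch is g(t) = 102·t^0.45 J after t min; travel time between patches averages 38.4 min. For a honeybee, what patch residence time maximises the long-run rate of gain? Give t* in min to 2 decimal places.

By the marginal value theorem, leave when the instantaneous gain rate g'(t) equals the habitat-wide average g(t)/(T + t).
g'(t) = 0.45·102·t^-0.55. Setting 0.45·102·t^-0.55 = 102·t^0.45/(38.4+t) gives 0.45(38.4+t) = t, so 0.55·t = 0.45×38.4.
t* = 0.45×38.4/0.55 = 31.42 min.

31.42 min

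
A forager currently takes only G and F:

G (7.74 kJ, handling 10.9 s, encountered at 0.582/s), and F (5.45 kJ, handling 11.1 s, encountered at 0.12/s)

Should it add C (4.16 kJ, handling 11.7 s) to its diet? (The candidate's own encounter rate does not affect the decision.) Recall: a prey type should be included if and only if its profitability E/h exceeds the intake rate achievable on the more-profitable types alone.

No

Intake rate on the current diet: R = (0.582×7.74 + 0.12×5.45) / (1 + 0.582×10.9 + 0.12×11.1) = 5.159/8.676 = 0.5946 kJ/s.
C: E/h = 4.16/11.7 = 0.3556 kJ/s.
Since 0.3556 < R, time spent handling C is better spent searching.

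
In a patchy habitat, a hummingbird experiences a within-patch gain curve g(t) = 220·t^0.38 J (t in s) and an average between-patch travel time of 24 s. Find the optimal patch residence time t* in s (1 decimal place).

14.7 s

By the marginal value theorem, leave when the instantaneous gain rate g'(t) equals the habitat-wide average g(t)/(T + t).
g'(t) = 0.38·220·t^-0.62. Setting 0.38·220·t^-0.62 = 220·t^0.38/(24+t) gives 0.38(24+t) = t, so 0.62·t = 0.38×24.
t* = 0.38×24/0.62 = 14.71 s.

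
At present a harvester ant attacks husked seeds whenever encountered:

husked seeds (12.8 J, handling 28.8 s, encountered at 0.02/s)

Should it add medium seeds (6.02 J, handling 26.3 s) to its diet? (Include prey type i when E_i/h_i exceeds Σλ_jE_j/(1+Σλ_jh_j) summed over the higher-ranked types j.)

Current rate: (0.02×12.8)/(1 + 0.02×28.8) = 0.1624 J/s.
Profitability of medium seeds: 6.02/26.3 = 0.2289 J/s.
0.2289 > 0.1624, so adding medium seeds raises the average — include it.

Yes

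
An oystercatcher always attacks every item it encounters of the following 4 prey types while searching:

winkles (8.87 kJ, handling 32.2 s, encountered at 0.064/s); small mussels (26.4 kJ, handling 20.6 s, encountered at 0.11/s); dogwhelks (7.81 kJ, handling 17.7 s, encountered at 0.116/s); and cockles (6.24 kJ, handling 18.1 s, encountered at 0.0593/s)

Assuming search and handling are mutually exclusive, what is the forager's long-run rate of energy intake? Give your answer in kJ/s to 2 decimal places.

0.56 kJ/s

Energy encountered per unit search time: 0.064×8.87 + 0.11×26.4 + 0.116×7.81 + 0.0593×6.24 = 4.748 kJ/s.
Handling time per unit search time: 0.064×32.2 + 0.11×20.6 + 0.116×17.7 + 0.0593×18.1 = 7.453.
Rate = 4.748/(1 + 7.453) = 0.5616 kJ/s.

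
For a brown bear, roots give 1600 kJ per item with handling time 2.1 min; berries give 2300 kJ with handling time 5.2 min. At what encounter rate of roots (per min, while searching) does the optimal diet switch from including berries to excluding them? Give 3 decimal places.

0.659 per min

The zero-one rule: include berries iff E₂/h₂ > λE₁/(1+λh₁). Equality gives the switch point.
λE₁h₂ = E₂ + λE₂h₁ ⇒ λ = E₂/(E₁h₂ − E₂h₁) = 2300/(8320 − 4830) = 0.659 per min.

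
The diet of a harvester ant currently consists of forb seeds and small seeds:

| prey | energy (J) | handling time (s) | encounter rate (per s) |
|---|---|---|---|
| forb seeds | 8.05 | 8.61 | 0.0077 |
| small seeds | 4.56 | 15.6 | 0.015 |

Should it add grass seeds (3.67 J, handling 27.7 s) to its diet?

Intake rate on the current diet: R = (0.0077×8.05 + 0.015×4.56) / (1 + 0.0077×8.61 + 0.015×15.6) = 0.1304/1.3 = 0.1003 J/s.
grass seeds: E/h = 3.67/27.7 = 0.1325 J/s.
0.1325 > 0.1003, so adding grass seeds raises the average — include it.

Yes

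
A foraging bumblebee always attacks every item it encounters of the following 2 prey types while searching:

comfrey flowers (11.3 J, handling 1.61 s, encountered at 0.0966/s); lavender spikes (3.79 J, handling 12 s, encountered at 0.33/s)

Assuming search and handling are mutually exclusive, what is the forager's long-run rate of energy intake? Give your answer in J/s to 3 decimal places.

R = (0.0966×11.3 + 0.33×3.79) / (1 + 0.0966×1.61 + 0.33×12) = 2.342/5.116 = 0.4579 J/s.

0.458 J/s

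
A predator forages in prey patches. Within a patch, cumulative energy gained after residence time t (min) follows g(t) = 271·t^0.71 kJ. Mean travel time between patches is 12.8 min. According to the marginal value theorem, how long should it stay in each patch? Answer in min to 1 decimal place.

Optimal t* satisfies g'(t*) = g(t*)/(T + t*).
g'(t) = 0.71·271·t^-0.29. Setting 0.71·271·t^-0.29 = 271·t^0.71/(12.8+t) gives 0.71(12.8+t) = t, so 0.29·t = 0.71×12.8.
t* = 0.71×12.8/0.29 = 31.34 min.

31.3 min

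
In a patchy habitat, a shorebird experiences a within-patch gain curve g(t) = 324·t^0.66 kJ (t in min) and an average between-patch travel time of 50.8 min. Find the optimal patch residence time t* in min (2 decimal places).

98.61 min

Maximise g(t)/(T+t): set derivative to zero → g'(t)(T+t) = g(t).
g'(t) = 0.66·324·t^-0.34. Setting 0.66·324·t^-0.34 = 324·t^0.66/(50.8+t) gives 0.66(50.8+t) = t, so 0.34·t = 0.66×50.8.
t* = 0.66×50.8/0.34 = 98.61 min.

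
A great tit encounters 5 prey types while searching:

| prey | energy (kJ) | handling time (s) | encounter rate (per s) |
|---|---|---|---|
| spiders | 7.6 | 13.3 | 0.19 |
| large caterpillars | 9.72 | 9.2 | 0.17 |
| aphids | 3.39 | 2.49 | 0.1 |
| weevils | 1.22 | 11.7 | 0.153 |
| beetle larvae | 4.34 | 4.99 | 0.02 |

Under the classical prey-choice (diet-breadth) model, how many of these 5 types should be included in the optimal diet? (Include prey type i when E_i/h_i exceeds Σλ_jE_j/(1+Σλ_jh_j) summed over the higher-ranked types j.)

Rank by E/h (kJ/s): aphids 1.36, large caterpillars 1.06, beetle larvae 0.87, spiders 0.571, weevils 0.104. Include each in turn until the next type's E/h falls below the running intake rate.
Rate on top 1: 0.2714. large caterpillars: 1.06 > 0.2714 → include.
Rate on top 2: 0.7079. beetle larvae: 0.87 > 0.7079 → include.
Rate on top 3: 0.7135. spiders: 0.571 < 0.7135 → exclude; stop.
Optimal diet: aphids, large caterpillars, beetle larvae — 3 of 5 types.

3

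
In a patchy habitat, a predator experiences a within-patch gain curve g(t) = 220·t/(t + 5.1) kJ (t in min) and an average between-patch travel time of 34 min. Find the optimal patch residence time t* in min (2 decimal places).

By the marginal value theorem, leave when the instantaneous gain rate g'(t) equals the habitat-wide average g(t)/(T + t).
g'(t) = 220·5.1/(t + 5.1)². Setting 220·5.1/(t+5.1)² = 220t/[(t+5.1)(34+t)] gives 5.1(34+t) = t(t+5.1), so t² = 5.1×34 = 173.4.
t* = √173.4 = 13.17 min.

13.17 min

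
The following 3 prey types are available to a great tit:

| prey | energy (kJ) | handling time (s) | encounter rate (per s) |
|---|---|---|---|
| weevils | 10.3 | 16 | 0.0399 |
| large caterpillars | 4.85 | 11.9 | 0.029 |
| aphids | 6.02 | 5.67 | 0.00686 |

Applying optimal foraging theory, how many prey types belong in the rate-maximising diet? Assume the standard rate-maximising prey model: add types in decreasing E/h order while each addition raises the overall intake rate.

3

Profitabilities (E/h, kJ/s): aphids 1.06, weevils 0.644, large caterpillars 0.408. Add prey in this order while the next type's profitability exceeds the intake rate on those already taken.
Rate on top 1: 0.03975. weevils: 0.644 > 0.03975 → include.
Rate on top 2: 0.2696. large caterpillars: 0.408 > 0.2696 → include.
Optimal diet: aphids, weevils, large caterpillars — 3 of 3 types.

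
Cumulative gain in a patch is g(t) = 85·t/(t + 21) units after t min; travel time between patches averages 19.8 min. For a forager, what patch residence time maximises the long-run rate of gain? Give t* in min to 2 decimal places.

20.39 min

Optimal t* satisfies g'(t*) = g(t*)/(T + t*).
g'(t) = 85·21/(t + 21)². Setting 85·21/(t+21)² = 85t/[(t+21)(19.8+t)] gives 21(19.8+t) = t(t+21), so t² = 21×19.8 = 415.8.
t* = √415.8 = 20.39 min.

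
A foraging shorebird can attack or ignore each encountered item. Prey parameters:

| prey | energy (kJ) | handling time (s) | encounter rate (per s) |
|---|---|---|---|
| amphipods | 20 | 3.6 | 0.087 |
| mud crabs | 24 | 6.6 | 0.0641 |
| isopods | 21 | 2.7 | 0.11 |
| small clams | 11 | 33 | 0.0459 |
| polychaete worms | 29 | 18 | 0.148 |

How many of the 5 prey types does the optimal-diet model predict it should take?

3

Rank by E/h (kJ/s): isopods 7.78, amphipods 5.56, mud crabs 3.64, polychaete worms 1.61, small clams 0.333. Include each in turn until the next type's E/h falls below the running intake rate.
Rate on top 1: 1.781. amphipods: 5.56 > 1.781 → include.
Rate on top 2: 2.515. mud crabs: 3.64 > 2.515 → include.
Rate on top 3: 2.748. polychaete worms: 1.61 < 2.748 → exclude; stop.
Optimal diet: isopods, amphipods, mud crabs — 3 of 5 types.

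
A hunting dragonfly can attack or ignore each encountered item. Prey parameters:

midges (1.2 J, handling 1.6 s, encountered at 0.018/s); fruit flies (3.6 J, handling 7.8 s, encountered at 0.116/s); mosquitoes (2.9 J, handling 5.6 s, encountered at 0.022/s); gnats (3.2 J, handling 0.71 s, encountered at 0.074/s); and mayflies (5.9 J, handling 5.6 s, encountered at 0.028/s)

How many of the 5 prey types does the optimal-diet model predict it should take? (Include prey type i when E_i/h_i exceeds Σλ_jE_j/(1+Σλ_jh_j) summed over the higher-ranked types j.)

5

Profitabilities (E/h, J/s): gnats 4.51, mayflies 1.05, midges 0.75, mosquitoes 0.518, fruit flies 0.462. Add prey in this order while the next type's profitability exceeds the intake rate on those already taken.
Rate on top 1: 0.225. mayflies: 1.05 > 0.225 → include.
Rate on top 2: 0.3324. midges: 0.75 > 0.3324 → include.
Rate on top 3: 0.3421. mosquitoes: 0.518 > 0.3421 → include.
Rate on top 4: 0.358. fruit flies: 0.462 > 0.358 → include.
Optimal diet: gnats, mayflies, midges, mosquitoes, fruit flies — 5 of 5 types.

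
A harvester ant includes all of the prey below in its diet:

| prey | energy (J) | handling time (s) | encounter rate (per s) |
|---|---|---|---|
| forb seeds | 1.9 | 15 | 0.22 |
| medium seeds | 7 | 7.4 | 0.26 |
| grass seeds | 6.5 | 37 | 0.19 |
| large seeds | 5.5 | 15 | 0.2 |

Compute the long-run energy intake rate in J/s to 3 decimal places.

R = (0.22×1.9 + 0.26×7 + 0.19×6.5 + 0.2×5.5) / (1 + 0.22×15 + 0.26×7.4 + 0.19×37 + 0.2×15) = 4.573/16.25 = 0.2813 J/s.

0.281 J/s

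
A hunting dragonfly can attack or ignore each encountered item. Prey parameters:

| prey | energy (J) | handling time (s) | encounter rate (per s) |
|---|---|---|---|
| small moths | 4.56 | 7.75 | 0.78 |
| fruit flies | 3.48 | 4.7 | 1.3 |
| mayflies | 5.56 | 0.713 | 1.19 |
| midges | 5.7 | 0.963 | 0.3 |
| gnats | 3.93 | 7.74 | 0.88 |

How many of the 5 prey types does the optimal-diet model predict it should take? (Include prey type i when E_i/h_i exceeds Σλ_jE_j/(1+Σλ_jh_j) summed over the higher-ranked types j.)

Profitabilities (E/h, J/s): mayflies 7.8, midges 5.92, fruit flies 0.74, small moths 0.588, gnats 0.508. Add prey in this order while the next type's profitability exceeds the intake rate on those already taken.
Rate on top 1: 3.579. midges: 5.92 > 3.579 → include.
Rate on top 2: 3.896. fruit flies: 0.74 < 3.896 → exclude; stop.
Optimal diet: mayflies, midges — 2 of 5 types.

2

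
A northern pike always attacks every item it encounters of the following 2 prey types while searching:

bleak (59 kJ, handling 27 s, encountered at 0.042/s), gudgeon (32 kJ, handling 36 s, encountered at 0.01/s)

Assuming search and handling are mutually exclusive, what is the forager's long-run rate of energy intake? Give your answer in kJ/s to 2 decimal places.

1.12 kJ/s

Energy encountered per unit search time: 0.042×59 + 0.01×32 = 2.798 kJ/s.
Handling time per unit search time: 0.042×27 + 0.01×36 = 1.494.
Rate = 2.798/(1 + 1.494) = 1.122 kJ/s.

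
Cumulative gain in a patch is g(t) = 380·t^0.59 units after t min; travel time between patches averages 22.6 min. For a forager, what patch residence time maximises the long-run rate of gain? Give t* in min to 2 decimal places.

Optimal t* satisfies g'(t*) = g(t*)/(T + t*).
g'(t) = 0.59·380·t^-0.41. Setting 0.59·380·t^-0.41 = 380·t^0.59/(22.6+t) gives 0.59(22.6+t) = t, so 0.41·t = 0.59×22.6.
t* = 0.59×22.6/0.41 = 32.52 min.

32.52 min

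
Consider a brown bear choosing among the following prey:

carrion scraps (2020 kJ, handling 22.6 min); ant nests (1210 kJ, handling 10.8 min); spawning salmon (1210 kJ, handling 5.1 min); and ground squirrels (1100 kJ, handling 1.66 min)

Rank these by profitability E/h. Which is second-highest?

In descending order of E/h:
ground squirrels: 1100/1.66 = 663 kJ/min
spawning salmon: 1210/5.1 = 237 kJ/min
ant nests: 1210/10.8 = 112 kJ/min
carrion scraps: 2020/22.6 = 89.4 kJ/min

spawning salmon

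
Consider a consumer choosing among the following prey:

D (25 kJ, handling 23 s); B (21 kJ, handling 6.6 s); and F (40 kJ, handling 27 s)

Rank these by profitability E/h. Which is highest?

Profitability E/h (kJ/s): D = 25/23 = 1.09, B = 21/6.6 = 3.18, F = 40/27 = 1.48.
Ranked: B > F > D.

B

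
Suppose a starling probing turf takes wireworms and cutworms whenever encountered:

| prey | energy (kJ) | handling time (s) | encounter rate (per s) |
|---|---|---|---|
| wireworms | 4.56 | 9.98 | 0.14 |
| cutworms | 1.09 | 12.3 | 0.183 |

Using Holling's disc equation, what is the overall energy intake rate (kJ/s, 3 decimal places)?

Energy encountered per unit search time: 0.14×4.56 + 0.183×1.09 = 0.8379 kJ/s.
Handling time per unit search time: 0.14×9.98 + 0.183×12.3 = 3.648.
Rate = 0.8379/(1 + 3.648) = 0.1803 kJ/s.

0.180 kJ/s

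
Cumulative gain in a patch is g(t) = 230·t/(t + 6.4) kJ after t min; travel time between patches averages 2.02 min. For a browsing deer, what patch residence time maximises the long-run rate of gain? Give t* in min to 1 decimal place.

Maximise g(t)/(T+t): set derivative to zero → g'(t)(T+t) = g(t).
g'(t) = 230·6.4/(t + 6.4)². Setting 230·6.4/(t+6.4)² = 230t/[(t+6.4)(2.02+t)] gives 6.4(2.02+t) = t(t+6.4), so t² = 6.4×2.02 = 12.93.
t* = √12.93 = 3.596 min.

3.6 min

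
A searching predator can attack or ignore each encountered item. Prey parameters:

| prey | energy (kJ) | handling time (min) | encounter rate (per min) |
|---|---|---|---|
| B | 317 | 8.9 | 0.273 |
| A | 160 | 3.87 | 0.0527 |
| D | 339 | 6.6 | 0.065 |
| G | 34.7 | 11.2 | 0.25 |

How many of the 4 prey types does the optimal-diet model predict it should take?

Profitabilities (E/h, kJ/min): D 51.4, A 41.3, B 35.6, G 3.1. Add prey in this order while the next type's profitability exceeds the intake rate on those already taken.
Rate on top 1: 15.42. A: 41.3 > 15.42 → include.
Rate on top 2: 18.66. B: 35.6 > 18.66 → include.
Rate on top 3: 28.8. G: 3.1 < 28.8 → exclude; stop.
Optimal diet: D, A, B — 3 of 4 types.

3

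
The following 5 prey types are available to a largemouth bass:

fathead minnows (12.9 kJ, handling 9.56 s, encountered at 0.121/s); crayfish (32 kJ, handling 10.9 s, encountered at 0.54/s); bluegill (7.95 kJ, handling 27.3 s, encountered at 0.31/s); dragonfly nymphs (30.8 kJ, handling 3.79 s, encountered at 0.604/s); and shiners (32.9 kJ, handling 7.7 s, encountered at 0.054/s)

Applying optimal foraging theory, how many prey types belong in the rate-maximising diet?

1

Rank by E/h (kJ/s): dragonfly nymphs 8.13, shiners 4.27, crayfish 2.94, fathead minnows 1.35, bluegill 0.291. Include each in turn until the next type's E/h falls below the running intake rate.
Rate on top 1: 5.656. shiners: 4.27 < 5.656 → exclude; stop.
Optimal diet: dragonfly nymphs — 1 of 5 types.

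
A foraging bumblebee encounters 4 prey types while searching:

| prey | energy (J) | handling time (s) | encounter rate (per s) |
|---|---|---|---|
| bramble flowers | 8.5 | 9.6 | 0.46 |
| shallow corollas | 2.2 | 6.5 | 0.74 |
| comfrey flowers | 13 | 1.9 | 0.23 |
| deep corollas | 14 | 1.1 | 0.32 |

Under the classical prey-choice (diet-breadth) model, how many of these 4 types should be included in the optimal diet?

Profitabilities (E/h, J/s): deep corollas 12.7, comfrey flowers 6.84, bramble flowers 0.885, shallow corollas 0.338. Add prey in this order while the next type's profitability exceeds the intake rate on those already taken.
Rate on top 1: 3.314. comfrey flowers: 6.84 > 3.314 → include.
Rate on top 2: 4.176. bramble flowers: 0.885 < 4.176 → exclude; stop.
Optimal diet: deep corollas, comfrey flowers — 2 of 4 types.

2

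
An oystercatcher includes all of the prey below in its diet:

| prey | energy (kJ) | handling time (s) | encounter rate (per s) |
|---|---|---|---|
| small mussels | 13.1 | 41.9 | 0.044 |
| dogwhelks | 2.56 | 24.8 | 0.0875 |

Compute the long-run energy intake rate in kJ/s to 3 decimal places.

Energy encountered per unit search time: 0.044×13.1 + 0.0875×2.56 = 0.8004 kJ/s.
Handling time per unit search time: 0.044×41.9 + 0.0875×24.8 = 4.014.
Rate = 0.8004/(1 + 4.014) = 0.1596 kJ/s.

0.160 kJ/s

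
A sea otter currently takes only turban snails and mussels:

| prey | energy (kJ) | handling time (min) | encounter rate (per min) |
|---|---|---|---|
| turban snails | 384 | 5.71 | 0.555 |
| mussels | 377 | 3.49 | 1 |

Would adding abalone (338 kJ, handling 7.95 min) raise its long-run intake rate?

Current rate: (0.555×384 + 1×377)/(1 + 0.555×5.71 + 1×3.49) = 77.05 kJ/min.
Profitability of abalone: 338/7.95 = 42.52 kJ/min.
Since 42.52 < R, time spent handling abalone is better spent searching.

No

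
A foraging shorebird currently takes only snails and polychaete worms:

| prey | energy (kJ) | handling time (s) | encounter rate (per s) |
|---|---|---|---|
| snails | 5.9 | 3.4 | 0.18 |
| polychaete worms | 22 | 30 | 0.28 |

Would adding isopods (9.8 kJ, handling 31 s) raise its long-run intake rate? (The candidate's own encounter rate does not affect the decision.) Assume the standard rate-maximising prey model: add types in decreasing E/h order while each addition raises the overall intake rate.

No

Intake rate on the current diet: R = (0.18×5.9 + 0.28×22) / (1 + 0.18×3.4 + 0.28×30) = 7.222/10.01 = 0.7213 kJ/s.
isopods: E/h = 9.8/31 = 0.3161 kJ/s.
0.3161 < 0.7213, so adding isopods would lower the average — exclude it.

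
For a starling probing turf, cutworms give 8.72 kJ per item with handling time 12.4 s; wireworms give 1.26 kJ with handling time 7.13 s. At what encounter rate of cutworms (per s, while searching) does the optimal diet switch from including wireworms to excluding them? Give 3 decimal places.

0.027 per s

The zero-one rule: include wireworms iff E₂/h₂ > λE₁/(1+λh₁). Equality gives the switch point.
λE₁h₂ = E₂ + λE₂h₁ ⇒ λ = E₂/(E₁h₂ − E₂h₁) = 1.26/(62.17 − 15.62) = 0.02707 per s.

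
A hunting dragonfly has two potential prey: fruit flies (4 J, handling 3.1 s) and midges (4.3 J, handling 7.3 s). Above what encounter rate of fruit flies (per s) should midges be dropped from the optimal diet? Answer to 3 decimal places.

The zero-one rule: include midges iff E₂/h₂ > λE₁/(1+λh₁). Equality gives the switch point.
λE₁h₂ = E₂ + λE₂h₁ ⇒ λ = E₂/(E₁h₂ − E₂h₁) = 4.3/(29.2 − 13.33) = 0.271 per s.

0.271 per s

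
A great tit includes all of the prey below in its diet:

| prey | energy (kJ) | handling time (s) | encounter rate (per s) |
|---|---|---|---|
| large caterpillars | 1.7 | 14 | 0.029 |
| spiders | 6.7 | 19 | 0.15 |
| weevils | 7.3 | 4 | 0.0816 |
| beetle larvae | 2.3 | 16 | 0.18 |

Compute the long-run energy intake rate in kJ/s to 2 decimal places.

R = (0.029×1.7 + 0.15×6.7 + 0.0816×7.3 + 0.18×2.3) / (1 + 0.029×14 + 0.15×19 + 0.0816×4 + 0.18×16) = 2.064/7.462 = 0.2766 kJ/s.

0.28 kJ/s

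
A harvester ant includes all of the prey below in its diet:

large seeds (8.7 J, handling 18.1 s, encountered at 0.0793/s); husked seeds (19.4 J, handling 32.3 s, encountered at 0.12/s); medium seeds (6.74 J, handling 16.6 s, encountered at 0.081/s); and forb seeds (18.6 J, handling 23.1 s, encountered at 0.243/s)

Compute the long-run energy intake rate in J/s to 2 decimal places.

R = Σλ_iE_i / (1 + Σλ_ih_i)
Numerator: 0.0793×8.7 + 0.12×19.4 + 0.081×6.74 + 0.243×18.6 = 8.084
Denominator: 1 + 0.0793×18.1 + 0.12×32.3 + 0.081×16.6 + 0.243×23.1 = 13.27
R = 8.084/13.27 = 0.6092 J/s

0.61 J/s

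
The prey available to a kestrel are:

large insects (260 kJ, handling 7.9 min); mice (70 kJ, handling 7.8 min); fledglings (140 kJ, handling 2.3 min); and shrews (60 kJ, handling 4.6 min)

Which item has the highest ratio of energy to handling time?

In descending order of E/h:
fledglings: 140/2.3 = 60.9 kJ/min
large insects: 260/7.9 = 32.9 kJ/min
shrews: 60/4.6 = 13 kJ/min
mice: 70/7.8 = 8.97 kJ/min

fledglings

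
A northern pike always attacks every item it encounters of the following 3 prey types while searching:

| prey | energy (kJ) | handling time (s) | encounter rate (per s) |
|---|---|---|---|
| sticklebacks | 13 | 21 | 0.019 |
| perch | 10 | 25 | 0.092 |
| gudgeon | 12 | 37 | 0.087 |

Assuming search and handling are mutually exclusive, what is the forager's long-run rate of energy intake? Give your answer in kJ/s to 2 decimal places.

0.32 kJ/s

R = Σλ_iE_i / (1 + Σλ_ih_i)
Numerator: 0.019×13 + 0.092×10 + 0.087×12 = 2.211
Denominator: 1 + 0.019×21 + 0.092×25 + 0.087×37 = 6.918
R = 2.211/6.918 = 0.3196 kJ/s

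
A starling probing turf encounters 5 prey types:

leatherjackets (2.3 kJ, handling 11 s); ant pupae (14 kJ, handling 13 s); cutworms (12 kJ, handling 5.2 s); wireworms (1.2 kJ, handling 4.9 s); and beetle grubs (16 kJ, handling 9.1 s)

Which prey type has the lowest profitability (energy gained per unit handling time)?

In descending order of E/h:
cutworms: 12/5.2 = 2.31 kJ/s
beetle grubs: 16/9.1 = 1.76 kJ/s
ant pupae: 14/13 = 1.08 kJ/s
wireworms: 1.2/4.9 = 0.245 kJ/s
leatherjackets: 2.3/11 = 0.209 kJ/s

leatherjackets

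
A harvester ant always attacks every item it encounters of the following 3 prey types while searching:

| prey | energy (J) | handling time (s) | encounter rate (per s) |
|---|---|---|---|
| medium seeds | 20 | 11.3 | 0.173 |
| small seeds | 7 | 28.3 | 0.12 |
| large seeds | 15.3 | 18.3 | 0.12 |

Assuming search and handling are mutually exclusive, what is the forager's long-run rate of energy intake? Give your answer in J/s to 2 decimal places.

R = (0.173×20 + 0.12×7 + 0.12×15.3) / (1 + 0.173×11.3 + 0.12×28.3 + 0.12×18.3) = 6.136/8.547 = 0.7179 J/s.

0.72 J/s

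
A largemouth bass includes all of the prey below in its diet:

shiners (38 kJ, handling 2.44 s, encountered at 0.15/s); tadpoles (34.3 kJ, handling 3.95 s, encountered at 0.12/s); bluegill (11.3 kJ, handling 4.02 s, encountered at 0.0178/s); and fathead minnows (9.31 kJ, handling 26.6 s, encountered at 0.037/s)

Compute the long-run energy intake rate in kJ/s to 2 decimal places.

R = Σλ_iE_i / (1 + Σλ_ih_i)
Numerator: 0.15×38 + 0.12×34.3 + 0.0178×11.3 + 0.037×9.31 = 10.36
Denominator: 1 + 0.15×2.44 + 0.12×3.95 + 0.0178×4.02 + 0.037×26.6 = 2.896
R = 10.36/2.896 = 3.578 kJ/s

3.58 kJ/s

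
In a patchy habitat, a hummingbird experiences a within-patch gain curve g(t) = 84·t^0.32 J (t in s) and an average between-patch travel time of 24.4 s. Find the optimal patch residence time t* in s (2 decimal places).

Optimal t* satisfies g'(t*) = g(t*)/(T + t*).
g'(t) = 0.32·84·t^-0.68. Setting 0.32·84·t^-0.68 = 84·t^0.32/(24.4+t) gives 0.32(24.4+t) = t, so 0.68·t = 0.32×24.4.
t* = 0.32×24.4/0.68 = 11.48 s.

11.48 s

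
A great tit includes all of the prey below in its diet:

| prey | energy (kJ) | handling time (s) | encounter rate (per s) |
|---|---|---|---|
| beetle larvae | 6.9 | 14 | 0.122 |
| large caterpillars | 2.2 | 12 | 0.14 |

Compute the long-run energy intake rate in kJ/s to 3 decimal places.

0.262 kJ/s

R = (0.122×6.9 + 0.14×2.2) / (1 + 0.122×14 + 0.14×12) = 1.15/4.388 = 0.262 kJ/s.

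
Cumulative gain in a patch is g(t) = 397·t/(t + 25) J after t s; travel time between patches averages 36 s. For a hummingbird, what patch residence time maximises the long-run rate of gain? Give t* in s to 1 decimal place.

By the marginal value theorem, leave when the instantaneous gain rate g'(t) equals the habitat-wide average g(t)/(T + t).
g'(t) = 397·25/(t + 25)². Setting 397·25/(t+25)² = 397t/[(t+25)(36+t)] gives 25(36+t) = t(t+25), so t² = 25×36 = 900.
t* = √900 = 30 s.

30.0 s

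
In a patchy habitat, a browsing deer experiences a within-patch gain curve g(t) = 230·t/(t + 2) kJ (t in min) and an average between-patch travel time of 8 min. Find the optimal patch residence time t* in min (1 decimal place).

4.0 min

Optimal t* satisfies g'(t*) = g(t*)/(T + t*).
g'(t) = 230·2/(t + 2)². Setting 230·2/(t+2)² = 230t/[(t+2)(8+t)] gives 2(8+t) = t(t+2), so t² = 2×8 = 16.
t* = √16 = 4 min.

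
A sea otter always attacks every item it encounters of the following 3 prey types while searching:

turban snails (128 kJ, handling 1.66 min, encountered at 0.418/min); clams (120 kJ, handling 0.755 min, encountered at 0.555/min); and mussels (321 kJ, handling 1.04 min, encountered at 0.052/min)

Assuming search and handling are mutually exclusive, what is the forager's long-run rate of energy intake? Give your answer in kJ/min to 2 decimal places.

63.13 kJ/min

Energy encountered per unit search time: 0.418×128 + 0.555×120 + 0.052×321 = 136.8 kJ/min.
Handling time per unit search time: 0.418×1.66 + 0.555×0.755 + 0.052×1.04 = 1.167.
Rate = 136.8/(1 + 1.167) = 63.13 kJ/min.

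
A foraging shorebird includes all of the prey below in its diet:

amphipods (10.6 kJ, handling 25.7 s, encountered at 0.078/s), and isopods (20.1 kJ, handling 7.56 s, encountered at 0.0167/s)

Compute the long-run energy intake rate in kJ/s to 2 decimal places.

R = Σλ_iE_i / (1 + Σλ_ih_i)
Numerator: 0.078×10.6 + 0.0167×20.1 = 1.162
Denominator: 1 + 0.078×25.7 + 0.0167×7.56 = 3.131
R = 1.162/3.131 = 0.3713 kJ/s

0.37 kJ/s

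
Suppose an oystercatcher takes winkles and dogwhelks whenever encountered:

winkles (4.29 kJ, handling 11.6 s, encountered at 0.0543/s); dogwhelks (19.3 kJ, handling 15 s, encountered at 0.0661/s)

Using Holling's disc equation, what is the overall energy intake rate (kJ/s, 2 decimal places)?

R = (0.0543×4.29 + 0.0661×19.3) / (1 + 0.0543×11.6 + 0.0661×15) = 1.509/2.621 = 0.5755 kJ/s.

0.58 kJ/s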